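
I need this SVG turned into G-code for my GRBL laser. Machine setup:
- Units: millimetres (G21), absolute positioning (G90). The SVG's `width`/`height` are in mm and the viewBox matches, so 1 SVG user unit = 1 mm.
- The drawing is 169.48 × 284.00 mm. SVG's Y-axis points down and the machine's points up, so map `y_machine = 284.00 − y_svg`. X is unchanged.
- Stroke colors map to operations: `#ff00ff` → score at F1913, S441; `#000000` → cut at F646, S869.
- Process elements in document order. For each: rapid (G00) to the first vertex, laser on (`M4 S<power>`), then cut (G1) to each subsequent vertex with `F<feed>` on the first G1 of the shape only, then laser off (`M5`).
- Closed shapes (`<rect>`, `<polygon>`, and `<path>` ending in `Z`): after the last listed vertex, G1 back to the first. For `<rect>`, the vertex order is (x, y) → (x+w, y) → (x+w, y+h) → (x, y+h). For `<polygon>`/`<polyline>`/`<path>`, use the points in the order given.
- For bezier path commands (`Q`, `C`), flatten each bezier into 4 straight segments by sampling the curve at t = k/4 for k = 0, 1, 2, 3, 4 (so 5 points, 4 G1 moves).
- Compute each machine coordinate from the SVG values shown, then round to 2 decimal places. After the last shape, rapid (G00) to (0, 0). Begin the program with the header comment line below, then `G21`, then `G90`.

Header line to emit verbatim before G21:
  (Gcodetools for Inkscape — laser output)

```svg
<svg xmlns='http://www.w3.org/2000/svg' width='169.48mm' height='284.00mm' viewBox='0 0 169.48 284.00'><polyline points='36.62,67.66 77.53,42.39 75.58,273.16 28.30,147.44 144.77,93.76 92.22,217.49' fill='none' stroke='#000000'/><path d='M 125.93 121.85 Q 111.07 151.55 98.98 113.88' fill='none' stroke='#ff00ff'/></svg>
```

(Gcodetools for Inkscape — laser output)
G21
G90
G00 X36.62 Y216.34
M4 S869
G1 X77.53 Y241.61 F646
G1 X75.58 Y10.84
G1 X28.30 Y136.56
G1 X144.77 Y190.24
G1 X92.22 Y66.51
M5
G00 X125.93 Y162.15
M4 S441
G1 X118.67 Y151.51 F1913
G1 X111.76 Y149.29
G1 X105.20 Y155.50
G1 X98.98 Y170.12
M5
G00 X0.00 Y0.00

Since the viewBox matches the mm dimensions, user units are millimetres directly. The only transform is the Y-flip y_m = 284.00 − y_svg.

Shape 1 is a open polyline drawn with `<polyline>`. Its stroke #000000 means cut at S869, F646. After flipping Y the toolpath is (36.62,216.34) → (77.53,241.61) → (75.58,10.84) → (28.30,136.56) → (144.77,190.24) → (92.22,66.51).

Shape 2 is a quadratic bezier drawn with `<path>`. Its stroke #ff00ff means score at S441, F1913. After flipping Y the toolpath is (125.93,162.15) → (118.67,151.51) → (111.76,149.29) → (105.20,155.50) → (98.98,170.12).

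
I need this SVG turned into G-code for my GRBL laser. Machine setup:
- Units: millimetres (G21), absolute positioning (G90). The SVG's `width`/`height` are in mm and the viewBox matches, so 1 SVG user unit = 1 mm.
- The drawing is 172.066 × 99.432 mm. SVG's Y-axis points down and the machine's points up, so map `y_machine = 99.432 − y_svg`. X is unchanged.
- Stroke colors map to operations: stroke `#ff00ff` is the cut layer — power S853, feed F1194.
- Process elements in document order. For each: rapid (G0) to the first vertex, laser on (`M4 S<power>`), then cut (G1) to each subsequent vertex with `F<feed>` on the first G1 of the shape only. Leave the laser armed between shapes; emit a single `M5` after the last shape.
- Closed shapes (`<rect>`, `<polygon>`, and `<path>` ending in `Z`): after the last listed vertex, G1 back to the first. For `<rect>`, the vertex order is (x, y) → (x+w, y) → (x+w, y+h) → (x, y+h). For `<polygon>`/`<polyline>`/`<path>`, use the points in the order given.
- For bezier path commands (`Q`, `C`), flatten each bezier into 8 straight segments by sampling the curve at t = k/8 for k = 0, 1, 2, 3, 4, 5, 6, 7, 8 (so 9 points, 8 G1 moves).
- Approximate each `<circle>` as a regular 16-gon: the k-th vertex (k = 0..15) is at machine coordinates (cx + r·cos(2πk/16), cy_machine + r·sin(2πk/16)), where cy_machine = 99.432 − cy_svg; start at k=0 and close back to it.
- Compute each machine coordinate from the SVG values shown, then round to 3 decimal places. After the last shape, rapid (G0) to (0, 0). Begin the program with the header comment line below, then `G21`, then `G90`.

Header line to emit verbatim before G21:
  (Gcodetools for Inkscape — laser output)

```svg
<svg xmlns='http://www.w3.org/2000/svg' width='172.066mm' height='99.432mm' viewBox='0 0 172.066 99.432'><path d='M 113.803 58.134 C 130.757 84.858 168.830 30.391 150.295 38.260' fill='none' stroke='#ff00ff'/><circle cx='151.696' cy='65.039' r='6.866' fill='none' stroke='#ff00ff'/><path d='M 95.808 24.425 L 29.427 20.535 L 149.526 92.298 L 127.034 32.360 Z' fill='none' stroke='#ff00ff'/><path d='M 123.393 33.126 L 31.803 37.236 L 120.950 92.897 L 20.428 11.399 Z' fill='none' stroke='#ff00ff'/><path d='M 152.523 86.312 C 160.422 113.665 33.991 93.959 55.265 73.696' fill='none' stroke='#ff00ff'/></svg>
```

1 u = 1 mm; y_m = 99.432 − y.

[1] `<path>` cubic bezier, #ff00ff→cut S853 F1194: (113.803,41.298) → (120.999,34.802) → (129.264,34.236) → (137.687,37.917) → (145.357,44.164) → (151.364,51.295) → (154.797,57.628) → (154.744,61.481) → (150.295,61.172)

[2] `<circle>` circle, #ff00ff→cut S853 F1194: (158.562,34.393) → (158.039,37.021) → (156.551,39.248) → (154.324,40.736) → (151.696,41.259) → (149.068,40.736) → (146.841,39.248) → (145.353,37.021) → (144.830,34.393) → (145.353,31.765) → (146.841,29.538) → (149.068,28.050) → (151.696,27.527) → (154.324,28.050) → (156.551,29.538) → (158.039,31.765) → (158.562,34.393) (closed)

[3] `<path>` closed polygon, #ff00ff→cut S853 F1194: (95.808,75.007) → (29.427,78.897) → (149.526,7.134) → (127.034,67.072) → (95.808,75.007) (closed)

[4] `<path>` closed polygon, #ff00ff→cut S853 F1194: (123.393,66.306) → (31.803,62.196) → (120.950,6.535) → (20.428,88.033) → (123.393,66.306) (closed)

[5] `<path>` cubic bezier, #ff00ff→cut S853 F1194: (152.523,13.120) → (149.739,4.978) → (137.667,0.702) → (119.612,-0.251) → (98.878,1.572) → (78.772,5.627) → (62.597,11.370) → (53.660,18.254) → (55.265,25.736)

(Gcodetools for Inkscape — laser output)
G21
G90
G0 X113.803 Y41.298
M4 S853
G1 X120.999 Y34.802 F1194
G1 X129.264 Y34.236
G1 X137.687 Y37.917
G1 X145.357 Y44.164
G1 X151.364 Y51.295
G1 X154.797 Y57.628
G1 X154.744 Y61.481
G1 X150.295 Y61.172
G0 X158.562 Y34.393
M4 S853
G1 X158.039 Y37.021 F1194
G1 X156.551 Y39.248
G1 X154.324 Y40.736
G1 X151.696 Y41.259
G1 X149.068 Y40.736
G1 X146.841 Y39.248
G1 X145.353 Y37.021
G1 X144.830 Y34.393
G1 X145.353 Y31.765
G1 X146.841 Y29.538
G1 X149.068 Y28.050
G1 X151.696 Y27.527
G1 X154.324 Y28.050
G1 X156.551 Y29.538
G1 X158.039 Y31.765
G1 X158.562 Y34.393
G0 X95.808 Y75.007
M4 S853
G1 X29.427 Y78.897 F1194
G1 X149.526 Y7.134
G1 X127.034 Y67.072
G1 X95.808 Y75.007
G0 X123.393 Y66.306
M4 S853
G1 X31.803 Y62.196 F1194
G1 X120.950 Y6.535
G1 X20.428 Y88.033
G1 X123.393 Y66.306
G0 X152.523 Y13.120
M4 S853
G1 X149.739 Y4.978 F1194
G1 X137.667 Y0.702
G1 X119.612 Y-0.251
G1 X98.878 Y1.572
G1 X78.772 Y5.627
G1 X62.597 Y11.370
G1 X53.660 Y18.254
G1 X55.265 Y25.736
M5
G0 X0.000 Y0.000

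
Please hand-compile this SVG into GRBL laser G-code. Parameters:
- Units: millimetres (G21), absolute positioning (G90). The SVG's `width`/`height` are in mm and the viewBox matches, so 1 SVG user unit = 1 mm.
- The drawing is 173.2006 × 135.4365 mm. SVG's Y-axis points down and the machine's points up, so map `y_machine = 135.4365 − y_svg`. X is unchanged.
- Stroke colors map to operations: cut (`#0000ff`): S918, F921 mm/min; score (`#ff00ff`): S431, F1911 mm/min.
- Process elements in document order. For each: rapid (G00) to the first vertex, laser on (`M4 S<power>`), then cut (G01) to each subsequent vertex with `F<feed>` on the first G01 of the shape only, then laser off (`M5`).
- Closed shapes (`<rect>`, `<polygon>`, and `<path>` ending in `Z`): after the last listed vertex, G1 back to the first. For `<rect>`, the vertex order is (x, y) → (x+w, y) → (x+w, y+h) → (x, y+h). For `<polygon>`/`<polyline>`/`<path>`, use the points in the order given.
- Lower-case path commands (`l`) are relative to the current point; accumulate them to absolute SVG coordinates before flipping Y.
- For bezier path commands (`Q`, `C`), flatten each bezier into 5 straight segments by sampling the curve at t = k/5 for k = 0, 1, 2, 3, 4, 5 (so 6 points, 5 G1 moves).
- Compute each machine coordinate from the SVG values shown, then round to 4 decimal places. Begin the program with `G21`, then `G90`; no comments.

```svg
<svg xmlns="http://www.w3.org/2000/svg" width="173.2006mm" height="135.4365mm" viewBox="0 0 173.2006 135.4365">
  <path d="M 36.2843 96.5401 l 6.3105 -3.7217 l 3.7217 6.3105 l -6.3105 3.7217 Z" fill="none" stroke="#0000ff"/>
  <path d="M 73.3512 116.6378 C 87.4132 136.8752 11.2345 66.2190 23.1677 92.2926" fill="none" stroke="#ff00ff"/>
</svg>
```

1 u = 1 mm; y_m = 135.4365 − y.

[1] `<path>` regular polygon, #0000ff→cut S918 F921: (36.2843,38.8964) → (42.5948,42.6181) → (46.3165,36.3076) → (40.0060,32.5859) → (36.2843,38.8964) (closed)

[2] `<path>` cubic bezier, #ff00ff→score S431 F1911: (73.3512,18.7987) → (72.3863,16.0625) → (58.3246,26.1349) → (39.7270,40.0098) → (25.1544,48.6815) → (23.1677,43.1439)

G21
G90
G00 X36.2843 Y38.8964
M4 S918
G01 X42.5948 Y42.6181 F921
G01 X46.3165 Y36.3076
G01 X40.0060 Y32.5859
G01 X36.2843 Y38.8964
M5
G00 X73.3512 Y18.7987
M4 S431
G01 X72.3863 Y16.0625 F1911
G01 X58.3246 Y26.1349
G01 X39.7270 Y40.0098
G01 X25.1544 Y48.6815
G01 X23.1677 Y43.1439
M5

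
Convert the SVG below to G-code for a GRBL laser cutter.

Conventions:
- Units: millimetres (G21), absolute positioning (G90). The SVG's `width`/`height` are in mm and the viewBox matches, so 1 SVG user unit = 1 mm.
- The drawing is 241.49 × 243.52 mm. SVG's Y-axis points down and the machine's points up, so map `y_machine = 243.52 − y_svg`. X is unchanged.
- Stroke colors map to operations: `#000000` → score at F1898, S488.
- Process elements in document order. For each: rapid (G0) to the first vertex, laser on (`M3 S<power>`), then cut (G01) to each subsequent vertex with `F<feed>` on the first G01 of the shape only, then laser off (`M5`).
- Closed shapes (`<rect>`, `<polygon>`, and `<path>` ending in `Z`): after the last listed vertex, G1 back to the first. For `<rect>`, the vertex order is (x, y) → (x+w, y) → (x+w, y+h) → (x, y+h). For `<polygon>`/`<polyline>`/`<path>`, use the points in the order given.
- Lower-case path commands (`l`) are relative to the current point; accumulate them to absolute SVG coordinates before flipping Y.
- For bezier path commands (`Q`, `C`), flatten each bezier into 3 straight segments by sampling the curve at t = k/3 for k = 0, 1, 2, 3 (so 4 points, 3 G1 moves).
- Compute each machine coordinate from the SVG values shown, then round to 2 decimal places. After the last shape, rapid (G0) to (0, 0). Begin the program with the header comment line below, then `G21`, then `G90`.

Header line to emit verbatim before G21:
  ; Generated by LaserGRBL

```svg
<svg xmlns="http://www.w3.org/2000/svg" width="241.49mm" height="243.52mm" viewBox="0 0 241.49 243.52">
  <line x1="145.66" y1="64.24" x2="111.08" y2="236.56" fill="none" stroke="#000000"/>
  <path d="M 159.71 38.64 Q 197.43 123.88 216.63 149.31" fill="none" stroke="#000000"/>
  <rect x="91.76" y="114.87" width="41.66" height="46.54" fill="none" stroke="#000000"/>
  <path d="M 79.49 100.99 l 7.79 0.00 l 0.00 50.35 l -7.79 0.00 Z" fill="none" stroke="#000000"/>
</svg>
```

; Generated by LaserGRBL
G21
G90
G0 X145.66 Y179.28
M3 S488
G01 X111.08 Y6.96 F1898
M5
G0 X159.71 Y204.88
M3 S488
G01 X182.80 Y154.70 F1898
G01 X201.77 Y117.81
G01 X216.63 Y94.21
M5
G0 X91.76 Y128.65
M3 S488
G01 X133.42 Y128.65 F1898
G01 X133.42 Y82.11
G01 X91.76 Y82.11
G01 X91.76 Y128.65
M5
G0 X79.49 Y142.53
M3 S488
G01 X87.28 Y142.53 F1898
G01 X87.28 Y92.18
G01 X79.49 Y92.18
G01 X79.49 Y142.53
M5
G0 X0.00 Y0.00

Since the viewBox matches the mm dimensions, user units are millimetres directly. The only transform is the Y-flip y_m = 243.52 − y_svg.

Shape 1 is a line segment drawn with `<line>`. Its stroke #000000 means score at S488, F1898. After flipping Y the toolpath is (145.66,179.28) → (111.08,6.96).

Shape 2 is a quadratic bezier drawn with `<path>`. Its stroke #000000 means score at S488, F1898. After flipping Y the toolpath is (159.71,204.88) → (182.80,154.70) → (201.77,117.81) → (216.63,94.21).

Shape 3 is a rectangle drawn with `<rect>`. Its stroke #000000 means score at S488, F1898. After flipping Y the toolpath is (91.76,128.65) → (133.42,128.65) → (133.42,82.11) → (91.76,82.11) → (91.76,128.65), returning to the start.

Shape 4 is a rectangle drawn with `<path>`. Its stroke #000000 means score at S488, F1898. After flipping Y the toolpath is (79.49,142.53) → (87.28,142.53) → (87.28,92.18) → (79.49,92.18) → (79.49,142.53), returning to the start.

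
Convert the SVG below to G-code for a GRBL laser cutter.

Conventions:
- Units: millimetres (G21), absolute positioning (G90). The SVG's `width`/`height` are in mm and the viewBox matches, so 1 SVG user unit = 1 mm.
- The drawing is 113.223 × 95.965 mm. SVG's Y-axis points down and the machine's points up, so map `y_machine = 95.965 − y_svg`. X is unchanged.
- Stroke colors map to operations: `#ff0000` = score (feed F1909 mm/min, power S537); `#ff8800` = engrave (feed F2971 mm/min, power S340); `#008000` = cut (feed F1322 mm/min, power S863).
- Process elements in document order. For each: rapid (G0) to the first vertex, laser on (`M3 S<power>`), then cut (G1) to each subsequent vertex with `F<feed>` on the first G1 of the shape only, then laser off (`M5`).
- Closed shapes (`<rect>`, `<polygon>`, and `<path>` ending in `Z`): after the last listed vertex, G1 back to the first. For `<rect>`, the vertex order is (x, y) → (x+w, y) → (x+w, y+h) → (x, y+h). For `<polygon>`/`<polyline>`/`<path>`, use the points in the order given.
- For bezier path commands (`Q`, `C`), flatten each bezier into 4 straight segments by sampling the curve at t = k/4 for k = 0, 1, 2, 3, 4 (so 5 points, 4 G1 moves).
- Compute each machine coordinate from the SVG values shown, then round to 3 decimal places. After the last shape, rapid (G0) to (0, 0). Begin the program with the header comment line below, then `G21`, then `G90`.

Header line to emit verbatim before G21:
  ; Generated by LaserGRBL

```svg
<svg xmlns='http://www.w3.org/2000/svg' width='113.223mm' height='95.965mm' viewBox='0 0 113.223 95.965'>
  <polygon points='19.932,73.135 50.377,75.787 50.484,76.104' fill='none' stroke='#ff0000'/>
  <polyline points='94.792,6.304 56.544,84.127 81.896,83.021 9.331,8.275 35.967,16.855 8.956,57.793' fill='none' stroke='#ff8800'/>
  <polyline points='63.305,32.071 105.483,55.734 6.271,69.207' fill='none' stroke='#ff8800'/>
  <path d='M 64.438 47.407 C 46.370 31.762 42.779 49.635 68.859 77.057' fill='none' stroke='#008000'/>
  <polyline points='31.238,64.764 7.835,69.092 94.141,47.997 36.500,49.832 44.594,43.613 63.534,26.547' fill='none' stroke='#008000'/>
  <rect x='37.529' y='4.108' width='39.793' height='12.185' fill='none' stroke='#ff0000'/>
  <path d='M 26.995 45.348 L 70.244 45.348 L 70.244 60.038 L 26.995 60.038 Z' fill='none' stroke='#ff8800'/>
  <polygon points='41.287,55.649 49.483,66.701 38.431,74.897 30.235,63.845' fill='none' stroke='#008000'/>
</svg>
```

Since the viewBox matches the mm dimensions, user units are millimetres directly. The only transform is the Y-flip y_m = 95.965 − y_svg.

Shape 1 is a closed polygon drawn with `<polygon>`. Its stroke #ff0000 means score at S537, F1909. After flipping Y the toolpath is (19.932,22.830) → (50.377,20.178) → (50.484,19.861) → (19.932,22.830), returning to the start.

Shape 2 is a open polyline drawn with `<polyline>`. Its stroke #ff8800 means engrave at S340, F2971. After flipping Y the toolpath is (94.792,89.661) → (56.544,11.838) → (81.896,12.944) → (9.331,87.690) → (35.967,79.110) → (8.956,38.172).

Shape 3 is a open polyline drawn with `<polyline>`. Its stroke #ff8800 means engrave at S340, F2971. After flipping Y the toolpath is (63.305,63.894) → (105.483,40.231) → (6.271,26.758).

Shape 4 is a cubic bezier drawn with `<path>`. Its stroke #008000 means cut at S863, F1322. After flipping Y the toolpath is (64.438,48.558) → (53.839,54.382) → (50.093,49.883) → (54.625,37.310) → (68.859,18.908).

Shape 5 is a open polyline drawn with `<polyline>`. Its stroke #008000 means cut at S863, F1322. After flipping Y the toolpath is (31.238,31.201) → (7.835,26.873) → (94.141,47.968) → (36.500,46.133) → (44.594,52.352) → (63.534,69.418).

Shape 6 is a rectangle drawn with `<rect>`. Its stroke #ff0000 means score at S537, F1909. After flipping Y the toolpath is (37.529,91.857) → (77.322,91.857) → (77.322,79.672) → (37.529,79.672) → (37.529,91.857), returning to the start.

Shape 7 is a rectangle drawn with `<path>`. Its stroke #ff8800 means engrave at S340, F2971. After flipping Y the toolpath is (26.995,50.617) → (70.244,50.617) → (70.244,35.927) → (26.995,35.927) → (26.995,50.617), returning to the start.

Shape 8 is a regular polygon drawn with `<polygon>`. Its stroke #008000 means cut at S863, F1322. After flipping Y the toolpath is (41.287,40.316) → (49.483,29.264) → (38.431,21.068) → (30.235,32.120) → (41.287,40.316), returning to the start.

; Generated by LaserGRBL
G21
G90
G0 X19.932 Y22.830
M3 S537
G1 X50.377 Y20.178 F1909
G1 X50.484 Y19.861
G1 X19.932 Y22.830
M5
G0 X94.792 Y89.661
M3 S340
G1 X56.544 Y11.838 F2971
G1 X81.896 Y12.944
G1 X9.331 Y87.690
G1 X35.967 Y79.110
G1 X8.956 Y38.172
M5
G0 X63.305 Y63.894
M3 S340
G1 X105.483 Y40.231 F2971
G1 X6.271 Y26.758
M5
G0 X64.438 Y48.558
M3 S863
G1 X53.839 Y54.382 F1322
G1 X50.093 Y49.883
G1 X54.625 Y37.310
G1 X68.859 Y18.908
M5
G0 X31.238 Y31.201
M3 S863
G1 X7.835 Y26.873 F1322
G1 X94.141 Y47.968
G1 X36.500 Y46.133
G1 X44.594 Y52.352
G1 X63.534 Y69.418
M5
G0 X37.529 Y91.857
M3 S537
G1 X77.322 Y91.857 F1909
G1 X77.322 Y79.672
G1 X37.529 Y79.672
G1 X37.529 Y91.857
M5
G0 X26.995 Y50.617
M3 S340
G1 X70.244 Y50.617 F2971
G1 X70.244 Y35.927
G1 X26.995 Y35.927
G1 X26.995 Y50.617
M5
G0 X41.287 Y40.316
M3 S863
G1 X49.483 Y29.264 F1322
G1 X38.431 Y21.068
G1 X30.235 Y32.120
G1 X41.287 Y40.316
M5
G0 X0.000 Y0.000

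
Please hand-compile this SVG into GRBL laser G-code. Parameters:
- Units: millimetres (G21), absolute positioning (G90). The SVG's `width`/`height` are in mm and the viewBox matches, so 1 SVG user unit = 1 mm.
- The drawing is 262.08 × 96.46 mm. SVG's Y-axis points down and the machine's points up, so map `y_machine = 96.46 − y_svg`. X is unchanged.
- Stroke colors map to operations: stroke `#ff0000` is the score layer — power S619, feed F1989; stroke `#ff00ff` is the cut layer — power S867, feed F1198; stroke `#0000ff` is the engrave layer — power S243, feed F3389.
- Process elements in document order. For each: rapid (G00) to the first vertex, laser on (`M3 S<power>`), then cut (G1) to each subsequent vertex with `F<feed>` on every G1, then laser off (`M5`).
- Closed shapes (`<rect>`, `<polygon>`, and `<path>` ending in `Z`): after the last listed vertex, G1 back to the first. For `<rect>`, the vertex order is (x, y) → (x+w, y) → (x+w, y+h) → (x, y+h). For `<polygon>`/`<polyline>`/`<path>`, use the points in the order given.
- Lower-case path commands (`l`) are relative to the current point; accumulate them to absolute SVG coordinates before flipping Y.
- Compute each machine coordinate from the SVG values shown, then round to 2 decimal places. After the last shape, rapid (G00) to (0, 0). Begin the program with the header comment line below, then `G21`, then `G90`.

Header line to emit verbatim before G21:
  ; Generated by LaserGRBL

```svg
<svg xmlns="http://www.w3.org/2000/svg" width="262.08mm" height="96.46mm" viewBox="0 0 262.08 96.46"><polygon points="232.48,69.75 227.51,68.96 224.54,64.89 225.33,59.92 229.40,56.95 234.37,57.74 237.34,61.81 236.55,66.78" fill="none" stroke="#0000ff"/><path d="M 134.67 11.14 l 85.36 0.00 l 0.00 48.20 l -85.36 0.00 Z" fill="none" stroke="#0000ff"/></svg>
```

1 u = 1 mm; y_m = 96.46 − y.

[1] `<polygon>` regular polygon, #0000ff→engrave S243 F3389: (232.48,26.71) → (227.51,27.50) → (224.54,31.57) → (225.33,36.54) → (229.40,39.51) → (234.37,38.72) → (237.34,34.65) → (236.55,29.68) → (232.48,26.71) (closed)

[2] `<path>` rectangle, #0000ff→engrave S243 F3389: (134.67,85.32) → (220.03,85.32) → (220.03,37.12) → (134.67,37.12) → (134.67,85.32) (closed)

; Generated by LaserGRBL
G21
G90
G00 X232.48 Y26.71
M3 S243
G1 X227.51 Y27.50 F3389
G1 X224.54 Y31.57 F3389
G1 X225.33 Y36.54 F3389
G1 X229.40 Y39.51 F3389
G1 X234.37 Y38.72 F3389
G1 X237.34 Y34.65 F3389
G1 X236.55 Y29.68 F3389
G1 X232.48 Y26.71 F3389
M5
G00 X134.67 Y85.32
M3 S243
G1 X220.03 Y85.32 F3389
G1 X220.03 Y37.12 F3389
G1 X134.67 Y37.12 F3389
G1 X134.67 Y85.32 F3389
M5
G00 X0.00 Y0.00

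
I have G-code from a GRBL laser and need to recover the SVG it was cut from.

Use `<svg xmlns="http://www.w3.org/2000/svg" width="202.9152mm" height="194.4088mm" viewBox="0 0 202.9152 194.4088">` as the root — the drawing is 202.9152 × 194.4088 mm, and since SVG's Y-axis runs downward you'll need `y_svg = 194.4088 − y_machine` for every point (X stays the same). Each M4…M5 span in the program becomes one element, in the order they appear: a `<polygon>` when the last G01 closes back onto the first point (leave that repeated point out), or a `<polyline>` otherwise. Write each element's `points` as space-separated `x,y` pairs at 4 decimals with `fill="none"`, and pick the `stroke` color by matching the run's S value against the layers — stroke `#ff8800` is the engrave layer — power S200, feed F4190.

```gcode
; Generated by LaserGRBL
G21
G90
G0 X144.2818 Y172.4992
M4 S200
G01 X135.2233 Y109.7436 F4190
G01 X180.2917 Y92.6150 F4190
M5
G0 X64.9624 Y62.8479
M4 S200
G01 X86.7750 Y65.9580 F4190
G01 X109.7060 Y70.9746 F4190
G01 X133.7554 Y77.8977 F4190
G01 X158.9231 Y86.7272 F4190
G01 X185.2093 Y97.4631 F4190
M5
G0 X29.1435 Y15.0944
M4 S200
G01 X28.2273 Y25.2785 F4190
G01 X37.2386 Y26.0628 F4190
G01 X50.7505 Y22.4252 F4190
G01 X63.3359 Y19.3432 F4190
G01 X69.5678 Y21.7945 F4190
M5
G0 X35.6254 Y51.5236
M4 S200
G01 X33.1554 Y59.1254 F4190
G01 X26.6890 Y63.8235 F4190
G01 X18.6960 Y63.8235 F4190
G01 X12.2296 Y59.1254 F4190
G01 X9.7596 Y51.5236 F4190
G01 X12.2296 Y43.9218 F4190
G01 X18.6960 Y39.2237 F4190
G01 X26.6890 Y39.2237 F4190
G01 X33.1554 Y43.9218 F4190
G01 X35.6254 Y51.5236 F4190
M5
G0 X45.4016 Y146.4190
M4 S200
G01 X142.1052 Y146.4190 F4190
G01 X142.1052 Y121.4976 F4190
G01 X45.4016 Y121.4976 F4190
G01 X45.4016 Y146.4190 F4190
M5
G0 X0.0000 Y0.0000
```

<svg xmlns="http://www.w3.org/2000/svg" width="202.9152mm" height="194.4088mm" viewBox="0 0 202.9152 194.4088">
  <polyline points="144.2818,21.9096 135.2233,84.6652 180.2917,101.7938" fill="none" stroke="#ff8800"/>
  <polyline points="64.9624,131.5609 86.7750,128.4508 109.7060,123.4342 133.7554,116.5111 158.9231,107.6816 185.2093,96.9457" fill="none" stroke="#ff8800"/>
  <polyline points="29.1435,179.3144 28.2273,169.1303 37.2386,168.3460 50.7505,171.9836 63.3359,175.0656 69.5678,172.6143" fill="none" stroke="#ff8800"/>
  <polygon points="35.6254,142.8852 33.1554,135.2834 26.6890,130.5853 18.6960,130.5853 12.2296,135.2834 9.7596,142.8852 12.2296,150.4870 18.6960,155.1851 26.6890,155.1851 33.1554,150.4870" fill="none" stroke="#ff8800"/>
  <polygon points="45.4016,47.9898 142.1052,47.9898 142.1052,72.9112 45.4016,72.9112" fill="none" stroke="#ff8800"/>
</svg>

Machine Y-up, SVG Y-down with viewBox height 194.4088, so y_svg = 194.4088 − y_machine; X carries over. Every run uses S200, so all elements get stroke `#ff8800` (engrave).

Run 1: The run is open, so emit a `<polyline>` with points (Y-flipped): 144.2818,21.9096 135.2233,84.6652 180.2917,101.7938.

Run 2: The run is open, so emit a `<polyline>` with points (Y-flipped): 64.9624,131.5609 86.7750,128.4508 109.7060,123.4342 133.7554,116.5111 158.9231,107.6816 185.2093,96.9457.

Run 3: The run is open, so emit a `<polyline>` with points (Y-flipped): 29.1435,179.3144 28.2273,169.1303 37.2386,168.3460 50.7505,171.9836 63.3359,175.0656 69.5678,172.6143.

Run 4: The run returns to its start, so emit a `<polygon>` with points (Y-flipped): 35.6254,142.8852 33.1554,135.2834 26.6890,130.5853 18.6960,130.5853 12.2296,135.2834 9.7596,142.8852 12.2296,150.4870 18.6960,155.1851 26.6890,155.1851 33.1554,150.4870.

Run 5: The run returns to its start, so emit a `<polygon>` with points (Y-flipped): 45.4016,47.9898 142.1052,47.9898 142.1052,72.9112 45.4016,72.9112.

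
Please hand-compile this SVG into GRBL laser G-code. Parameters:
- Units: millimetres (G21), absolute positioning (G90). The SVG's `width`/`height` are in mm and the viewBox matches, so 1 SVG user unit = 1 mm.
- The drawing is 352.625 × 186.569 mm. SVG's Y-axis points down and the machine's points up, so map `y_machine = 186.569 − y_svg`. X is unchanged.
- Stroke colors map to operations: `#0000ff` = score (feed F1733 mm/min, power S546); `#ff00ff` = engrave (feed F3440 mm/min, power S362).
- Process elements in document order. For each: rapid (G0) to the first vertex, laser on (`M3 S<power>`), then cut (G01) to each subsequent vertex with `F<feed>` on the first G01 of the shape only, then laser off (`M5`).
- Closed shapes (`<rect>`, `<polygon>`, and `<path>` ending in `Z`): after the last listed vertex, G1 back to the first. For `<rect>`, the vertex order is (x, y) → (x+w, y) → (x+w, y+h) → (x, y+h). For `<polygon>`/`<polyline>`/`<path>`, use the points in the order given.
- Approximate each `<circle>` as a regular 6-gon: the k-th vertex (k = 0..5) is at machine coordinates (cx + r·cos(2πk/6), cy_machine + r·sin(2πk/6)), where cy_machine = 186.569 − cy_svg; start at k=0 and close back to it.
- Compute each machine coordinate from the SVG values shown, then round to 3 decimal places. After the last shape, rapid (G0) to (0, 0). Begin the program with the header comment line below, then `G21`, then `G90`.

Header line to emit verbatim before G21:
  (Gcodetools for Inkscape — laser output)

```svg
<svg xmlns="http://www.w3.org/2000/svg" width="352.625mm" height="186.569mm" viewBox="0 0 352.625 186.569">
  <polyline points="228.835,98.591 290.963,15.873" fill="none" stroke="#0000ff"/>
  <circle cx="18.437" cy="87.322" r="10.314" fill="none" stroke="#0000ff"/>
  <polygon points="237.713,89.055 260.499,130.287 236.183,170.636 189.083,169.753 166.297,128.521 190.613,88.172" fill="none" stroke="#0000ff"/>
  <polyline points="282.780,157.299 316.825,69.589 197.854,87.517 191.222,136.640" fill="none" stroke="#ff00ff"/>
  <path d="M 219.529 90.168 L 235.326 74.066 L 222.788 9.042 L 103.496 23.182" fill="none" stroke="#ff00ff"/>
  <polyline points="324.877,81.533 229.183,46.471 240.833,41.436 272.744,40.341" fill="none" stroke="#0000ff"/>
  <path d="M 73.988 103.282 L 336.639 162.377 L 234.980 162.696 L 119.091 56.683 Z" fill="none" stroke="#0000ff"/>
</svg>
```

(Gcodetools for Inkscape — laser output)
G21
G90
G0 X228.835 Y87.978
M3 S546
G01 X290.963 Y170.696 F1733
M5
G0 X28.751 Y99.247
M3 S546
G01 X23.594 Y108.179 F1733
G01 X13.280 Y108.179
G01 X8.123 Y99.247
G01 X13.280 Y90.315
G01 X23.594 Y90.315
G01 X28.751 Y99.247
M5
G0 X237.713 Y97.514
M3 S546
G01 X260.499 Y56.282 F1733
G01 X236.183 Y15.933
G01 X189.083 Y16.816
G01 X166.297 Y58.048
G01 X190.613 Y98.397
G01 X237.713 Y97.514
M5
G0 X282.780 Y29.270
M3 S362
G01 X316.825 Y116.980 F3440
G01 X197.854 Y99.052
G01 X191.222 Y49.929
M5
G0 X219.529 Y96.401
M3 S362
G01 X235.326 Y112.503 F3440
G01 X222.788 Y177.527
G01 X103.496 Y163.387
M5
G0 X324.877 Y105.036
M3 S546
G01 X229.183 Y140.098 F1733
G01 X240.833 Y145.133
G01 X272.744 Y146.228
M5
G0 X73.988 Y83.287
M3 S546
G01 X336.639 Y24.192 F1733
G01 X234.980 Y23.873
G01 X119.091 Y129.886
G01 X73.988 Y83.287
M5
G0 X0.000 Y0.000

viewBox `0 0 352.625 186.569` with mm width/height → 1 unit = 1 mm. Flip: y_m = 186.569 − y_svg.

**Shape 1** — `<polyline>` line segment, stroke `#0000ff` → score (S546, F1733). Machine vertices: (228.835,87.978) → (290.963,170.696). Open path.

**Shape 2** — `<circle>` circle, stroke `#0000ff` → score (S546, F1733). Machine vertices: (28.751,99.247) → (23.594,108.179) → (13.280,108.179) → (8.123,99.247) → (13.280,90.315) → (23.594,90.315) → (28.751,99.247). Closed: final G1 returns to the first vertex.

**Shape 3** — `<polygon>` regular polygon, stroke `#0000ff` → score (S546, F1733). Machine vertices: (237.713,97.514) → (260.499,56.282) → (236.183,15.933) → (189.083,16.816) → (166.297,58.048) → (190.613,98.397) → (237.713,97.514). Closed: final G1 returns to the first vertex.

**Shape 4** — `<polyline>` open polyline, stroke `#ff00ff` → engrave (S362, F3440). Machine vertices: (282.780,29.270) → (316.825,116.980) → (197.854,99.052) → (191.222,49.929). Open path.

**Shape 5** — `<path>` open polyline, stroke `#ff00ff` → engrave (S362, F3440). Machine vertices: (219.529,96.401) → (235.326,112.503) → (222.788,177.527) → (103.496,163.387). Open path.

**Shape 6** — `<polyline>` open polyline, stroke `#0000ff` → score (S546, F1733). Machine vertices: (324.877,105.036) → (229.183,140.098) → (240.833,145.133) → (272.744,146.228). Open path.

**Shape 7** — `<path>` closed polygon, stroke `#0000ff` → score (S546, F1733). Machine vertices: (73.988,83.287) → (336.639,24.192) → (234.980,23.873) → (119.091,129.886) → (73.988,83.287). Closed: final G1 returns to the first vertex.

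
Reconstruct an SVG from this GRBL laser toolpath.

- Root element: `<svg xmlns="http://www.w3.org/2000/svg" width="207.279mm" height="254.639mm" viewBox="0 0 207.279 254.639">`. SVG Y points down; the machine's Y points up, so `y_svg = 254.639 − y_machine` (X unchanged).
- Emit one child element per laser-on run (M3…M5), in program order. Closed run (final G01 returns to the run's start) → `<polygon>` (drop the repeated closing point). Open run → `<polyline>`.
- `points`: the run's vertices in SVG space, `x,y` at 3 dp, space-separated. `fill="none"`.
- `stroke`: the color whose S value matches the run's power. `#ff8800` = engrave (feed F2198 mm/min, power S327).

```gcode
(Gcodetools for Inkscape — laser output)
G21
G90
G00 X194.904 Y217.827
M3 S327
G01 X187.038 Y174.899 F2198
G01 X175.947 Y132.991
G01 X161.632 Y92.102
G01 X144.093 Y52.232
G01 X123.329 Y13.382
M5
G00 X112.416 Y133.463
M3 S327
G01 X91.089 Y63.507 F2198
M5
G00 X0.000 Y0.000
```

<svg xmlns="http://www.w3.org/2000/svg" width="207.279mm" height="254.639mm" viewBox="0 0 207.279 254.639">
  <polyline points="194.904,36.812 187.038,79.740 175.947,121.648 161.632,162.537 144.093,202.407 123.329,241.257" fill="none" stroke="#ff8800"/>
  <polyline points="112.416,121.176 91.089,191.132" fill="none" stroke="#ff8800"/>
</svg>

Each laser-on run becomes one SVG element. Flip Y back into SVG space with y_svg = 254.639 − y_machine. Every run uses S327, so all elements get stroke `#ff8800` (engrave).

Run 1: The run is open, so emit a `<polyline>` with points (Y-flipped): 194.904,36.812 187.038,79.740 175.947,121.648 161.632,162.537 144.093,202.407 123.329,241.257.

Run 2: The run is open, so emit a `<polyline>` with points (Y-flipped): 112.416,121.176 91.089,191.132.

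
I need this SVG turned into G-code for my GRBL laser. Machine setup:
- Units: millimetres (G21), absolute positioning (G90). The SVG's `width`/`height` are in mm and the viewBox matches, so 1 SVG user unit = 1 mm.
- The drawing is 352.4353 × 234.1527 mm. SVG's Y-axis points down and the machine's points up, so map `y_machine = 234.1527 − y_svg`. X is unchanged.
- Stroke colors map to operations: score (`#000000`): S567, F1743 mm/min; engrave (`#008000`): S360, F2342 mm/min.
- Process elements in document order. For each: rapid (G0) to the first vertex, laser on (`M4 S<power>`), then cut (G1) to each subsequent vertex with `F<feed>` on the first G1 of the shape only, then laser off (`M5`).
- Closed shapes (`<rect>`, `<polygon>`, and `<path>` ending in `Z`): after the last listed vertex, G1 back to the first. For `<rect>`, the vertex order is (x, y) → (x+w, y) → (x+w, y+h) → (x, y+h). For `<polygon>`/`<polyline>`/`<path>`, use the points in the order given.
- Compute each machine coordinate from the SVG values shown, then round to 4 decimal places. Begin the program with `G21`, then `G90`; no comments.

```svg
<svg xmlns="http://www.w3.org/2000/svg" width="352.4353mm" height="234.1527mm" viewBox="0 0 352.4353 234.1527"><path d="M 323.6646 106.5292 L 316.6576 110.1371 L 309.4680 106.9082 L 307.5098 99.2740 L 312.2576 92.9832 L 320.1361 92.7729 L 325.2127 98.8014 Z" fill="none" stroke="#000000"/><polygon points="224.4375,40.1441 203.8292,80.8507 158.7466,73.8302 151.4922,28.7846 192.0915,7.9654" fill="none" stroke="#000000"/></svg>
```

Since the viewBox matches the mm dimensions, user units are millimetres directly. The only transform is the Y-flip y_m = 234.1527 − y_svg.

Shape 1 is a regular polygon drawn with `<path>`. Its stroke #000000 means score at S567, F1743. After flipping Y the toolpath is (323.6646,127.6235) → (316.6576,124.0156) → (309.4680,127.2445) → (307.5098,134.8787) → (312.2576,141.1695) → (320.1361,141.3798) → (325.2127,135.3513) → (323.6646,127.6235), returning to the start.

Shape 2 is a regular polygon drawn with `<polygon>`. Its stroke #000000 means score at S567, F1743. After flipping Y the toolpath is (224.4375,194.0086) → (203.8292,153.3020) → (158.7466,160.3225) → (151.4922,205.3681) → (192.0915,226.1873) → (224.4375,194.0086), returning to the start.

G21
G90
G0 X323.6646 Y127.6235
M4 S567
G1 X316.6576 Y124.0156 F1743
G1 X309.4680 Y127.2445
G1 X307.5098 Y134.8787
G1 X312.2576 Y141.1695
G1 X320.1361 Y141.3798
G1 X325.2127 Y135.3513
G1 X323.6646 Y127.6235
M5
G0 X224.4375 Y194.0086
M4 S567
G1 X203.8292 Y153.3020 F1743
G1 X158.7466 Y160.3225
G1 X151.4922 Y205.3681
G1 X192.0915 Y226.1873
G1 X224.4375 Y194.0086
M5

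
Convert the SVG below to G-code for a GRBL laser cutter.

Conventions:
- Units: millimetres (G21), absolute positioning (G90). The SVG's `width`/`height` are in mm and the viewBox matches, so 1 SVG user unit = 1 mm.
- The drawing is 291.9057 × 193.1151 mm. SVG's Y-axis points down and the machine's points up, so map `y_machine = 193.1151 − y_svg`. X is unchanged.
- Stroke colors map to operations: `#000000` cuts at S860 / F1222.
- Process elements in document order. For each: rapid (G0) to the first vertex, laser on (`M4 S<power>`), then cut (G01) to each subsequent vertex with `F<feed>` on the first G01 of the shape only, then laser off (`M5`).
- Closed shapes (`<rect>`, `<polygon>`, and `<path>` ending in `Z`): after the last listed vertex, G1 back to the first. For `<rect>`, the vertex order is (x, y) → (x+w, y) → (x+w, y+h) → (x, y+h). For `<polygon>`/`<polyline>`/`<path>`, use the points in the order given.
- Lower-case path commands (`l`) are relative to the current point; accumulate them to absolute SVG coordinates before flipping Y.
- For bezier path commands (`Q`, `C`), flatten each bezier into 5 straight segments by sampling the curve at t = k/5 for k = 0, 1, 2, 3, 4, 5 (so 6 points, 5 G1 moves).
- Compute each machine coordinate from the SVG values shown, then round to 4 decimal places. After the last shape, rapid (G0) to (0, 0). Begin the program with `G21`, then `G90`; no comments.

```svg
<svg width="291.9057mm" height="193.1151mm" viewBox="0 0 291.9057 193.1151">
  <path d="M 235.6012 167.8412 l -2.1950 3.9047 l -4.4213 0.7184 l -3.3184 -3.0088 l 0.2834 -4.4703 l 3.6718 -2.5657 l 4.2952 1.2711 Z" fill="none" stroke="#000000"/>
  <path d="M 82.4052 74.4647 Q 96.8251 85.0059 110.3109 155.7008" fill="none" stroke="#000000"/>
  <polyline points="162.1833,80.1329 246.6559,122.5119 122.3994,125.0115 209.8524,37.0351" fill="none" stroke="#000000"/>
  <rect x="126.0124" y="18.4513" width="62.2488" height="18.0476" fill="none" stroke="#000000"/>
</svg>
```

viewBox `0 0 291.9057 193.1151` with mm width/height → 1 unit = 1 mm. Flip: y_m = 193.1151 − y_svg.

**Shape 1** — `<path>` regular polygon, stroke `#000000` → cut (S860, F1222). Machine vertices: (235.6012,25.2739) → (233.4062,21.3692) → (228.9849,20.6508) → (225.6665,23.6596) → (225.9499,28.1299) → (229.6217,30.6956) → (233.9169,29.4245) → (235.6012,25.2739). Closed: final G1 returns to the first vertex.

**Shape 2** — `<path>` quadratic bezier, stroke `#000000` → cut (S860, F1222). Control points (SVG): P0=(82.4052,74.4647), P1=(96.8251,85.0059), P2=(110.3109,155.7008); sampled at t=k/5. Machine vertices: (82.4052,118.6504) → (88.1358,112.0278) → (93.7917,100.5928) → (99.3728,84.3456) → (104.8792,63.2861) → (110.3109,37.4143). Open path.

**Shape 3** — `<polyline>` open polyline, stroke `#000000` → cut (S860, F1222). Machine vertices: (162.1833,112.9822) → (246.6559,70.6032) → (122.3994,68.1036) → (209.8524,156.0800). Open path.

**Shape 4** — `<rect>` rectangle, stroke `#000000` → cut (S860, F1222). Machine vertices: (126.0124,174.6638) → (188.2612,174.6638) → (188.2612,156.6162) → (126.0124,156.6162) → (126.0124,174.6638). Closed: final G1 returns to the first vertex.

G21
G90
G0 X235.6012 Y25.2739
M4 S860
G01 X233.4062 Y21.3692 F1222
G01 X228.9849 Y20.6508
G01 X225.6665 Y23.6596
G01 X225.9499 Y28.1299
G01 X229.6217 Y30.6956
G01 X233.9169 Y29.4245
G01 X235.6012 Y25.2739
M5
G0 X82.4052 Y118.6504
M4 S860
G01 X88.1358 Y112.0278 F1222
G01 X93.7917 Y100.5928
G01 X99.3728 Y84.3456
G01 X104.8792 Y63.2861
G01 X110.3109 Y37.4143
M5
G0 X162.1833 Y112.9822
M4 S860
G01 X246.6559 Y70.6032 F1222
G01 X122.3994 Y68.1036
G01 X209.8524 Y156.0800
M5
G0 X126.0124 Y174.6638
M4 S860
G01 X188.2612 Y174.6638 F1222
G01 X188.2612 Y156.6162
G01 X126.0124 Y156.6162
G01 X126.0124 Y174.6638
M5
G0 X0.0000 Y0.0000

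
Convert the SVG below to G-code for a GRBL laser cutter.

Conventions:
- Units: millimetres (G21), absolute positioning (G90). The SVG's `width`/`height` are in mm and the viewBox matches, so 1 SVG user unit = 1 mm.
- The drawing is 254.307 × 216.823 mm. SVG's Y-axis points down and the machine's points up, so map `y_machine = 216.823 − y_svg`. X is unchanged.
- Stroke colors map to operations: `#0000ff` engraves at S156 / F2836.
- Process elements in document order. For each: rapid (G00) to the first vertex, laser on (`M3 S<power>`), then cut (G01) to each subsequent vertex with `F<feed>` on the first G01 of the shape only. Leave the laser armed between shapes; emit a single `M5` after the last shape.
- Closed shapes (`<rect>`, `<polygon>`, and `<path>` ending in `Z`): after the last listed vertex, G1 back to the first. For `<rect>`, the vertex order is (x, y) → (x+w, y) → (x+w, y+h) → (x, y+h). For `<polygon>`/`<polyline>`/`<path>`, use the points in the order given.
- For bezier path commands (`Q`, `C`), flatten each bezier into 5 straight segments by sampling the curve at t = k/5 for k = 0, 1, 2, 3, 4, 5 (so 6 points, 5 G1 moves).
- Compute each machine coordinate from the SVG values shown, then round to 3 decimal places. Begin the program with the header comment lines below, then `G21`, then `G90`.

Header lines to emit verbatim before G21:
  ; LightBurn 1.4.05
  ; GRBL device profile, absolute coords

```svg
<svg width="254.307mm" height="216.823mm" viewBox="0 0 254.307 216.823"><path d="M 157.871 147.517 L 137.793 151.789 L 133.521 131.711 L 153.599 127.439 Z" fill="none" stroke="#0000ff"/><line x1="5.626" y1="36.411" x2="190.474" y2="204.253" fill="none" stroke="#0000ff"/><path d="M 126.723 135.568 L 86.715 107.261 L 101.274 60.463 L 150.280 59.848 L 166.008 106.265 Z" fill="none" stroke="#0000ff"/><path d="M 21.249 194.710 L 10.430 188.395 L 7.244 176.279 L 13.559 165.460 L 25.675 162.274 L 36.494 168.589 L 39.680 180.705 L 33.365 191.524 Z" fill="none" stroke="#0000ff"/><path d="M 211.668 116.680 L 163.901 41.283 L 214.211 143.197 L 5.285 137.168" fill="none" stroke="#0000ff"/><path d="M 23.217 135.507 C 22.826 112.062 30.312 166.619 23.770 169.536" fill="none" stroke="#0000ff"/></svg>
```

1 u = 1 mm; y_m = 216.823 − y.

[1] `<path>` regular polygon, #0000ff→engrave S156 F2836: (157.871,69.306) → (137.793,65.034) → (133.521,85.112) → (153.599,89.384) → (157.871,69.306) (closed)

[2] `<line>` line segment, #0000ff→engrave S156 F2836: (5.626,180.412) → (190.474,12.570)

[3] `<path>` regular polygon, #0000ff→engrave S156 F2836: (126.723,81.255) → (86.715,109.562) → (101.274,156.360) → (150.280,156.975) → (166.008,110.558) → (126.723,81.255) (closed)

[4] `<path>` regular polygon, #0000ff→engrave S156 F2836: (21.249,22.113) → (10.430,28.428) → (7.244,40.544) → (13.559,51.363) → (25.675,54.549) → (36.494,48.234) → (39.680,36.118) → (33.365,25.299) → (21.249,22.113) (closed)

[5] `<path>` open polyline, #0000ff→engrave S156 F2836: (211.668,100.143) → (163.901,175.540) → (214.211,73.626) → (5.285,79.655)

[6] `<path>` cubic bezier, #0000ff→engrave S156 F2836: (23.217,81.316) → (23.752,87.060) → (25.127,80.306) → (26.289,67.278) → (26.187,54.197) → (23.770,47.287)

; LightBurn 1.4.05
; GRBL device profile, absolute coords
G21
G90
G00 X157.871 Y69.306
M3 S156
G01 X137.793 Y65.034 F2836
G01 X133.521 Y85.112
G01 X153.599 Y89.384
G01 X157.871 Y69.306
G00 X5.626 Y180.412
M3 S156
G01 X190.474 Y12.570 F2836
G00 X126.723 Y81.255
M3 S156
G01 X86.715 Y109.562 F2836
G01 X101.274 Y156.360
G01 X150.280 Y156.975
G01 X166.008 Y110.558
G01 X126.723 Y81.255
G00 X21.249 Y22.113
M3 S156
G01 X10.430 Y28.428 F2836
G01 X7.244 Y40.544
G01 X13.559 Y51.363
G01 X25.675 Y54.549
G01 X36.494 Y48.234
G01 X39.680 Y36.118
G01 X33.365 Y25.299
G01 X21.249 Y22.113
G00 X211.668 Y100.143
M3 S156
G01 X163.901 Y175.540 F2836
G01 X214.211 Y73.626
G01 X5.285 Y79.655
G00 X23.217 Y81.316
M3 S156
G01 X23.752 Y87.060 F2836
G01 X25.127 Y80.306
G01 X26.289 Y67.278
G01 X26.187 Y54.197
G01 X23.770 Y47.287
M5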